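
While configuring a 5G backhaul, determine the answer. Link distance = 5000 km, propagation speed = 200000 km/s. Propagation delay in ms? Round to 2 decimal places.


Given: distance = 5000 km, speed = 200000 km/s
Delay = distance / speed = 5000 / 200000 seconds
Delay in ms = 5000 * 1000 / 200000
Delay = 25.0000 ms
Rounded to 2 dp = 25.00 ms

25.00


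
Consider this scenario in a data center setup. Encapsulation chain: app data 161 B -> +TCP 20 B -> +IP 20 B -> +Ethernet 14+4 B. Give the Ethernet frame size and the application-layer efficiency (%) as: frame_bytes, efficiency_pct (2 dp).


TCP segment = 161 + 20 = 181 B
IP packet = 181 + 20 = 201 B
Ethernet frame = 201 + 14 + 4 = 219 B
Efficiency = app / frame = 161 / 219 = 0.735160 = 73.5160% -> 73.52% (2 dp)

219, 73.52


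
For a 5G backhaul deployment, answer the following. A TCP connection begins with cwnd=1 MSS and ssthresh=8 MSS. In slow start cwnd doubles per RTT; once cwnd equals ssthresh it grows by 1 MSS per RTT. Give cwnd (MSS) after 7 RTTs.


RTT 0: cwnd = 1 MSS (initial)
RTT 1: cwnd = 2 MSS (slow start, doubled)
RTT 2: cwnd = 4 MSS (slow start, doubled)
RTT 3: cwnd = 8 MSS (slow start, doubled)
RTT 4: cwnd = 9 MSS (congestion avoidance, +1)
RTT 5: cwnd = 10 MSS (congestion avoidance, +1)
RTT 6: cwnd = 11 MSS (congestion avoidance, +1)
RTT 7: cwnd = 12 MSS (congestion avoidance, +1)

12


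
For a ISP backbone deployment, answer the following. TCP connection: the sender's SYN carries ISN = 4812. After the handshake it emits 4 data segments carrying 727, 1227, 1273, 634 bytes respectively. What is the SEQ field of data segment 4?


The SYN occupies sequence number ISN = 4812, so the first data byte is ISN + 1 = 4813.
SEQ of data segment i = (ISN + 1) + sum of payload sizes of segments 1..i-1.
Segment 1: SEQ = 4813, payload = 727 bytes
Segment 2: SEQ = 5540, payload = 1227 bytes
Segment 3: SEQ = 6767, payload = 1273 bytes
Segment 4: SEQ = 8040, payload = 634 bytes
SEQ of segment 4 = 4813 + 727 + 1227 + 1273 = 8040

8040


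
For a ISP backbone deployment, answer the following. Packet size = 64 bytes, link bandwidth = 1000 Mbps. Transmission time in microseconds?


Given: packet = 64 bytes, bandwidth = 1000 Mbps
Packet in bits = 64 * 8 = 512 bits
Bandwidth = 1000 * 10^6 = 1000000000 bps
Time = 512 / 1000000000 seconds
Time in us = 512 * 10^6 / 1000000000 = 0.512

0.512


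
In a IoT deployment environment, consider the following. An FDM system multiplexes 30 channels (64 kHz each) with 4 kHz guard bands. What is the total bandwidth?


Given: 30 channels, 64 kHz each, guard = 4 kHz
Channel bandwidth = 30 * 64 = 1920 kHz
Guard bands = 29 gaps * 4 kHz = 116 kHz
Total = 1920 + 116 = 2036 kHz

2036


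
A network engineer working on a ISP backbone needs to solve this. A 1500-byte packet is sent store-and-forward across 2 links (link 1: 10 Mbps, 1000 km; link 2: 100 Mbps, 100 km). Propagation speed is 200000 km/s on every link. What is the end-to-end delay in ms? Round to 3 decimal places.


Packet = 1500 bytes = 12000 bits. Store-and-forward: sum (t_trans + t_prop) per link.
Link 1: t_trans = 12000/(10*10^6) s = 1.2000 ms; t_prop = 1000/200000 s = 5.0000 ms; subtotal = 6.2000 ms
Link 2: t_trans = 12000/(100*10^6) s = 0.1200 ms; t_prop = 100/200000 s = 0.5000 ms; subtotal = 0.6200 ms
End-to-end = 6.2000 + 0.6200 = 6.8200 ms -> 6.820 ms (3 dp)

6.820


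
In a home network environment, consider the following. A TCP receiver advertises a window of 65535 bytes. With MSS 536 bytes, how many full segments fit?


Given: RWND = 65535 bytes, MSS = 536 bytes
Full segments = floor(RWND / MSS)
Full segments = floor(65535 / 536)
Full segments = floor(122.2668) = 122

122


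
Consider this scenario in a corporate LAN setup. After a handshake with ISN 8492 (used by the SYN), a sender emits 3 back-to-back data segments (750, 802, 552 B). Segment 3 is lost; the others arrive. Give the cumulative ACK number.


SYN uses sequence number 8492; first data byte = ISN + 1 = 8493.
Segment 1: SEQ = 8493, len = 750 B, covers [8493, 9242]
Segment 2: SEQ = 9243, len = 802 B, covers [9243, 10044]
Segment 3: SEQ = 10045, len = 552 B, covers [10045, 10596] [LOST]
In-order data received: bytes [8493, 10044] (segments 1..2).
Segment 3 missing -> gap begins at byte 10045.
Cumulative ACK = next expected in-order byte = 8493 + 750 + 802 = 10045

10045


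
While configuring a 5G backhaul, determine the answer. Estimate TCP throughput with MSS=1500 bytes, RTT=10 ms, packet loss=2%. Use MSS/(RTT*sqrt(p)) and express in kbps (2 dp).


Given: MSS = 1500 bytes, RTT = 10 ms, loss = 2%
RTT in seconds = 10 / 1000 = 0.01
Loss rate = 2% = 0.02
sqrt(loss) = sqrt(0.02) = 0.141421356237
Throughput (bytes/s) = 1500 / (0.01 * 0.141421356237) = 1060660.1718
Throughput (kbps) = 1060660.1718 * 8 / 1000 = 8485.281374 -> 8485.28 kbps (2 dp)

8485.28


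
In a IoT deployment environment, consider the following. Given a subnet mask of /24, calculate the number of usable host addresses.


Given: subnet mask /24
Host bits = 32 - 24 = 8
Total addresses = 2^8 = 256
Usable hosts = 256 - 2 (network + broadcast) = 254

254


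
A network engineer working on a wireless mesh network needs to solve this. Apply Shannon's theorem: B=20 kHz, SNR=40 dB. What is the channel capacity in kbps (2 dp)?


Given: B = 20 kHz, SNR = 40 dB
SNR linear = 10^(40/10) = 10000
1 + SNR = 10001
log2(10001) = 13.2878566418
C = 20 * 1000 * 13.2878566418 = 265757.1328 bps
C = 265.757133 kbps -> 265.76 kbps (2 dp)

265.76


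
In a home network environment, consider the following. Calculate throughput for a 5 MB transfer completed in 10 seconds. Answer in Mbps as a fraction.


Given: file = 5 MB, time = 10 s
File in Mb = 5 * 8 = 40 Mb
Throughput = 40 / 10 Mbps
Throughput = 4 Mbps

4


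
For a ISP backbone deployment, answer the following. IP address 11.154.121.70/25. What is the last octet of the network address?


Given: IP = 11.154.121.70, prefix = /25
Subnet mask = 255.255.255.128
Last octet of IP: 70
Last octet of mask: 128
Network last octet = 70 AND 128 = 0

0


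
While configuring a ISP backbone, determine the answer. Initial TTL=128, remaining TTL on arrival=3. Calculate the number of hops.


Given: initial TTL = 128, received TTL = 3
Hops = initial TTL - received TTL
Hops = 128 - 3 = 125

125


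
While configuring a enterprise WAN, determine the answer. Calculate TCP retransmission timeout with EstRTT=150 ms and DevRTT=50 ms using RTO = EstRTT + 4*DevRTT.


Given: EstRTT = 150 ms, DevRTT = 50 ms
Timeout = EstRTT + 4 * DevRTT
4 * DevRTT = 4 * 50 = 200
Timeout = 150 + 200 = 350 ms

350


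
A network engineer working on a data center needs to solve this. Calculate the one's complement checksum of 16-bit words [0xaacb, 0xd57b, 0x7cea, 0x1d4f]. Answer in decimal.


Given words: [0xaacb, 0xd57b, 0x7cea, 0x1d4f]
Step 1: Sum all words
Raw sum = 43723 + 54651 + 31978 + 7503 = 137855
Step 2: Fold carry: (6783 + 2) = 6785
One's complement = ~6785 & 0xFFFF = 58750

58750


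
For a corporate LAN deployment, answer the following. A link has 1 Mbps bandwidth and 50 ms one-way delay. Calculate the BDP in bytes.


Given: bandwidth = 1 Mbps, delay = 50 ms
BDP in bits = 1 * 10^6 * 50 / 1000
BDP in bits = 50000
BDP in bytes = 50000 / 8 = 6250

6250


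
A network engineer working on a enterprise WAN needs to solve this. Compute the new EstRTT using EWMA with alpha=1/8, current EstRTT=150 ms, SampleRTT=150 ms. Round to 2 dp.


Given: EstRTT = 150 ms, SampleRTT = 150 ms, alpha = 1/8
New EstRTT = (1 - alpha) * EstRTT + alpha * SampleRTT
(7/8) * 150 = 131.25
(1/8) * 150 = 18.75
New EstRTT = 131.25 + 18.75 = 150 ms -> 150.00 ms (2 dp)

150.00


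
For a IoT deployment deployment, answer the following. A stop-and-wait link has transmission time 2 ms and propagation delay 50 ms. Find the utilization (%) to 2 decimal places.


Given: Ttrans = 2 ms, Tprop = 50 ms
RTT = 2 * Tprop = 2 * 50 = 100 ms
U = Ttrans / (Ttrans + RTT)
U = 2 / (2 + 100)
U = 2 / 102 = 0.019608
U% = 1.96%

1.96


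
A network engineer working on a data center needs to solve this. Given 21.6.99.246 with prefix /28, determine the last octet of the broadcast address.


Given: IP = 21.6.99.246, prefix = /28
Host bits = 32 - 28 = 4
Network last octet = 246 AND mask = 240
Host part size = 2^4 - 1 = 15
Broadcast last octet = 240 OR 15 = 255

255


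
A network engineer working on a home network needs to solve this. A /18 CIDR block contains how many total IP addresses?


Given: CIDR prefix /18
Host bits = 32 - 18 = 14
Total addresses = 2^14 = 16384

16384


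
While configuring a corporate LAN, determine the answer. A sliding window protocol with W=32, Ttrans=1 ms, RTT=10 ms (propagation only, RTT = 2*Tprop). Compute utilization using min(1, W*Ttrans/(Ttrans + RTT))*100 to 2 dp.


Given: W = 32, Ttrans = 1 ms, RTT = 10 ms (= 2 * Tprop, Tprop = 5 ms)
Cycle time = Ttrans + RTT = 1 + 10 = 11 ms (first packet sent until its ACK returns)
W * Ttrans = 32 * 1 = 32 ms of sending per cycle
W * Ttrans / (Ttrans + RTT) = 32 / 11 = 2.909091
U = min(1, 2.909091) = 1.000000
U% = 100.00%

100.00


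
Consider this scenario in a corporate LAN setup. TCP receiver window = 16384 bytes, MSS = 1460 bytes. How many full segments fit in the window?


Given: RWND = 16384 bytes, MSS = 1460 bytes
Full segments = floor(RWND / MSS)
Full segments = floor(16384 / 1460)
Full segments = floor(11.2219) = 11

11


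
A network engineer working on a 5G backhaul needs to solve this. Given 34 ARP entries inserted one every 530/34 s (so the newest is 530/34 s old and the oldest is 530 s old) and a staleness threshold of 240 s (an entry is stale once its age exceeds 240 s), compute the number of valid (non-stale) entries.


Ages are k * 530/34 s for k = 1..34 (spacing = 15.5882 s).
Entry k is valid iff k * 530/34 <= 240 iff k <= 34 * 240 / 530 = 15.3962
n_valid = floor(15.3962) = 15
(n_stale = 34 - 15 = 19)

15


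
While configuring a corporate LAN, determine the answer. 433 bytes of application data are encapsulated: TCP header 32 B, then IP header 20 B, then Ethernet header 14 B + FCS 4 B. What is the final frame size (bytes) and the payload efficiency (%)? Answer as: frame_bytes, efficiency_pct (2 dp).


TCP segment = 433 + 32 = 465 B
IP packet = 465 + 20 = 485 B
Ethernet frame = 485 + 14 + 4 = 503 B
Efficiency = app / frame = 433 / 503 = 0.860835 = 86.0835% -> 86.08% (2 dp)

503, 86.08


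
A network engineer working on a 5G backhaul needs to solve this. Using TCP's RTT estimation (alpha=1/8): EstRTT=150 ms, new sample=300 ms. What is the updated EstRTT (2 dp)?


Given: EstRTT = 150 ms, SampleRTT = 300 ms, alpha = 1/8
New EstRTT = (1 - alpha) * EstRTT + alpha * SampleRTT
(7/8) * 150 = 131.25
(1/8) * 300 = 37.5
New EstRTT = 131.25 + 37.5 = 168.75 ms -> 168.75 ms (2 dp)

168.75


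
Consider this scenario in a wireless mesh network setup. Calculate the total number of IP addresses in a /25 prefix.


Given: CIDR prefix /25
Host bits = 32 - 25 = 7
Total addresses = 2^7 = 128

128


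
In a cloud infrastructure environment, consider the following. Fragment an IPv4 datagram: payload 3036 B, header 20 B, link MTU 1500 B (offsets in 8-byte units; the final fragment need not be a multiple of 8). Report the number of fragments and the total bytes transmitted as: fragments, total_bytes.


Max data per non-final fragment = floor((MTU - header)/8)*8 = floor((1500 - 20)/8)*8 = floor(1480/8)*8 = 1480 B
Final fragment needs no 8-byte alignment: it can carry up to MTU - header = 1480 B
Non-final fragments needed = ceil((payload - 1480) / 1480) = ceil(1556/1480) = ceil(1.0514) = 2
Number of fragments = 2 + 1 = 3
Fragment sizes (data): 2 * 1480 B + 76 B (last, 76 <= 1480 OK)
Total bytes sent = payload + n_frags * header = 3036 + 3*20 = 3036 + 60 = 3096 B

3, 3096


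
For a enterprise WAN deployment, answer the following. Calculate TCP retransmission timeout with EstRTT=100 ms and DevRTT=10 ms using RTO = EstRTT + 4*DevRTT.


Given: EstRTT = 100 ms, DevRTT = 10 ms
Timeout = EstRTT + 4 * DevRTT
4 * DevRTT = 4 * 10 = 40
Timeout = 100 + 40 = 140 ms

140


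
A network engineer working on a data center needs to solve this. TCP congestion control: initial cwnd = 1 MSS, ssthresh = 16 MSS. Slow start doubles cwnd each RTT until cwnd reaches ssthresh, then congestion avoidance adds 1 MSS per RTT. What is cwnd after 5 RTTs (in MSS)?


RTT 0: cwnd = 1 MSS (initial)
RTT 1: cwnd = 2 MSS (slow start, doubled)
RTT 2: cwnd = 4 MSS (slow start, doubled)
RTT 3: cwnd = 8 MSS (slow start, doubled)
RTT 4: cwnd = 16 MSS (slow start, doubled)
RTT 5: cwnd = 17 MSS (congestion avoidance, +1)

17


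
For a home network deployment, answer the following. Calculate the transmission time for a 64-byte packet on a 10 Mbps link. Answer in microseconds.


Given: packet = 64 bytes, bandwidth = 10 Mbps
Packet in bits = 64 * 8 = 512 bits
Bandwidth = 10 * 10^6 = 10000000 bps
Time = 512 / 10000000 seconds
Time in us = 512 * 10^6 / 10000000 = 51.2

51.2


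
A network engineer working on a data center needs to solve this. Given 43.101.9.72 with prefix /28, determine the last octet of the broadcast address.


Given: IP = 43.101.9.72, prefix = /28
Host bits = 32 - 28 = 4
Network last octet = 72 AND mask = 64
Host part size = 2^4 - 1 = 15
Broadcast last octet = 64 OR 15 = 79

79


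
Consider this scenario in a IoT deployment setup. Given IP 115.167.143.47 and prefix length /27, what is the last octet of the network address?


Given: IP = 115.167.143.47, prefix = /27
Subnet mask = 255.255.255.224
Last octet of IP: 47
Last octet of mask: 224
Network last octet = 47 AND 224 = 32

32


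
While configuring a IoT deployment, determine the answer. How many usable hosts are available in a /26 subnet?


Given: subnet mask /26
Host bits = 32 - 26 = 6
Total addresses = 2^6 = 64
Usable hosts = 64 - 2 (network + broadcast) = 62

62


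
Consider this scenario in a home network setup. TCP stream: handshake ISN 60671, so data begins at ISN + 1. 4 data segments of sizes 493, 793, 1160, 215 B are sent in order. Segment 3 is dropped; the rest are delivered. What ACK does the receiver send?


SYN uses sequence number 60671; first data byte = ISN + 1 = 60672.
Segment 1: SEQ = 60672, len = 493 B, covers [60672, 61164]
Segment 2: SEQ = 61165, len = 793 B, covers [61165, 61957]
Segment 3: SEQ = 61958, len = 1160 B, covers [61958, 63117] [LOST]
Segment 4: SEQ = 63118, len = 215 B, covers [63118, 63332]
In-order data received: bytes [60672, 61957] (segments 1..2).
Segment 3 missing -> gap begins at byte 61958; later segments buffered out of order.
Cumulative ACK = next expected in-order byte = 60672 + 493 + 793 = 61958

61958


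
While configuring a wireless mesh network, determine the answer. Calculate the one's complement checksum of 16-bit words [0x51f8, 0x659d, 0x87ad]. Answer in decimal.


Given words: [0x51f8, 0x659d, 0x87ad]
Step 1: Sum all words
Raw sum = 20984 + 26013 + 34733 = 81730
Step 2: Fold carry: (16194 + 1) = 16195
One's complement = ~16195 & 0xFFFF = 49340

49340


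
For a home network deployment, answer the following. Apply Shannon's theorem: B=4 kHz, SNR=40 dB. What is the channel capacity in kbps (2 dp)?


Given: B = 4 kHz, SNR = 40 dB
SNR linear = 10^(40/10) = 10000
1 + SNR = 10001
log2(10001) = 13.2878566418
C = 4 * 1000 * 13.2878566418 = 53151.4266 bps
C = 53.151427 kbps -> 53.15 kbps (2 dp)

53.15


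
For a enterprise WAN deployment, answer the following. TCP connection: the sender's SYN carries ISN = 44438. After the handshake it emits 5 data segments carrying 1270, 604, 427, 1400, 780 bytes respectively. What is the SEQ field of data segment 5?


The SYN occupies sequence number ISN = 44438, so the first data byte is ISN + 1 = 44439.
SEQ of data segment i = (ISN + 1) + sum of payload sizes of segments 1..i-1.
Segment 1: SEQ = 44439, payload = 1270 bytes
Segment 2: SEQ = 45709, payload = 604 bytes
Segment 3: SEQ = 46313, payload = 427 bytes
Segment 4: SEQ = 46740, payload = 1400 bytes
Segment 5: SEQ = 48140, payload = 780 bytes
SEQ of segment 5 = 44439 + 1270 + 604 + 427 + 1400 = 48140

48140


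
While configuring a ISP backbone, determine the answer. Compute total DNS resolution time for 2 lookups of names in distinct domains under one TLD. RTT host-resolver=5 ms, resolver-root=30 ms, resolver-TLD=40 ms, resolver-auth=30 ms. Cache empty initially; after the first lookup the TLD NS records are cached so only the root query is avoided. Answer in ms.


Lookup 1 (cold cache): local + root + TLD + auth = 5 + 30 + 40 + 30 = 105 ms
Lookups 2..2 (TLD NS cached -> skip root; new domain -> still ask TLD and auth): local + TLD + auth = 5 + 40 + 30 = 75 ms each
Remaining 1 lookups: 1 * 75 = 75 ms
Total = 105 + 75 = 180 ms

180


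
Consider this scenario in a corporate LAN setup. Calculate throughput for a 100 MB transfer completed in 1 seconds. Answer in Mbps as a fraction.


Given: file = 100 MB, time = 1 s
File in Mb = 100 * 8 = 800 Mb
Throughput = 800 / 1 Mbps
Throughput = 800 Mbps

800


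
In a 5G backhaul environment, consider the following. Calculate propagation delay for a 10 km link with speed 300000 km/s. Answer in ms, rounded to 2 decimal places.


Given: distance = 10 km, speed = 300000 km/s
Delay = distance / speed = 10 / 300000 seconds
Delay in ms = 10 * 1000 / 300000
Delay = 0.0333 ms
Rounded to 2 dp = 0.03 ms

0.03


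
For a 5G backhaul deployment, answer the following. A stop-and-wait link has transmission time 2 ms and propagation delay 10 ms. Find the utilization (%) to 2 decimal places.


Given: Ttrans = 2 ms, Tprop = 10 ms
RTT = 2 * Tprop = 2 * 10 = 20 ms
U = Ttrans / (Ttrans + RTT)
U = 2 / (2 + 20)
U = 2 / 22 = 0.090909
U% = 9.09%

9.09


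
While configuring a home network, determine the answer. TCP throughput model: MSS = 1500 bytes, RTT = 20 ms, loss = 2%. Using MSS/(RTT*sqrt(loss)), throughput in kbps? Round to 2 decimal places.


Given: MSS = 1500 bytes, RTT = 20 ms, loss = 2%
RTT in seconds = 20 / 1000 = 0.02
Loss rate = 2% = 0.02
sqrt(loss) = sqrt(0.02) = 0.141421356237
Throughput (bytes/s) = 1500 / (0.02 * 0.141421356237) = 530330.0859
Throughput (kbps) = 530330.0859 * 8 / 1000 = 4242.640687 -> 4242.64 kbps (2 dp)

4242.64


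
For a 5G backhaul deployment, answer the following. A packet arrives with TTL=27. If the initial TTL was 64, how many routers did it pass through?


Given: initial TTL = 64, received TTL = 27
Hops = initial TTL - received TTL
Hops = 64 - 27 = 37

37


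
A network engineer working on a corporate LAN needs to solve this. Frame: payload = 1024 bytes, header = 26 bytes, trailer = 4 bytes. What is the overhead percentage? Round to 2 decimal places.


Given: payload = 1024 B, header = 26 B, trailer = 4 B
Overhead bytes = header + trailer = 26 + 4 = 30
Total frame = payload + overhead = 1024 + 30 = 1054
Overhead % = 30 / 1054 * 100 = 2.8463% -> 2.85% (2 dp)

2.85


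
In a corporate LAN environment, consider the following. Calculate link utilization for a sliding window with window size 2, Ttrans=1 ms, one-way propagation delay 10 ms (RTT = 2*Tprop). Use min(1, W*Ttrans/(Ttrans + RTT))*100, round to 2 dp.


Given: W = 2, Ttrans = 1 ms, RTT = 20 ms (= 2 * Tprop, Tprop = 10 ms)
Cycle time = Ttrans + RTT = 1 + 20 = 21 ms (first packet sent until its ACK returns)
W * Ttrans = 2 * 1 = 2 ms of sending per cycle
W * Ttrans / (Ttrans + RTT) = 2 / 21 = 0.095238
U = min(1, 0.095238) = 0.095238
U% = 9.52%

9.52


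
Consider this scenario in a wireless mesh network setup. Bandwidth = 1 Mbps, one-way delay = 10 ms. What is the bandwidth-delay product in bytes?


Given: bandwidth = 1 Mbps, delay = 10 ms
BDP in bits = 1 * 10^6 * 10 / 1000
BDP in bits = 10000
BDP in bytes = 10000 / 8 = 1250

1250


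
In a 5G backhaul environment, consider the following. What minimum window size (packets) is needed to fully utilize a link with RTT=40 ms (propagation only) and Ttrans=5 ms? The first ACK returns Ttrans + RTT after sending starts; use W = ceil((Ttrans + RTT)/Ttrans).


Given: Ttrans = 5 ms, RTT = 40 ms (= 2 * Tprop, Tprop = 20 ms)
Time until first ACK returns = Ttrans + RTT = 5 + 40 = 45 ms
Need W * Ttrans >= Ttrans + RTT  ->  W >= (Ttrans + RTT) / Ttrans
(Ttrans + RTT) / Ttrans = 45 / 5 = 9
W_min = ceil(9) = 9

9


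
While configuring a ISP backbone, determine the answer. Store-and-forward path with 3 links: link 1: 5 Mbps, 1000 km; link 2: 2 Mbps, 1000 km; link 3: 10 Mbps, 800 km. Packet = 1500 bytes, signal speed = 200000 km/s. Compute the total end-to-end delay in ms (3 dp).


Packet = 1500 bytes = 12000 bits. Store-and-forward: sum (t_trans + t_prop) per link.
Link 1: t_trans = 12000/(5*10^6) s = 2.4000 ms; t_prop = 1000/200000 s = 5.0000 ms; subtotal = 7.4000 ms
Link 2: t_trans = 12000/(2*10^6) s = 6.0000 ms; t_prop = 1000/200000 s = 5.0000 ms; subtotal = 11.0000 ms
Link 3: t_trans = 12000/(10*10^6) s = 1.2000 ms; t_prop = 800/200000 s = 4.0000 ms; subtotal = 5.2000 ms
End-to-end = 7.4000 + 11.0000 + 5.2000 = 23.6000 ms -> 23.600 ms (3 dp)

23.600


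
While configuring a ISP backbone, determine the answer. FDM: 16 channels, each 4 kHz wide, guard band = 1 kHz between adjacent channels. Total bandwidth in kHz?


Given: 16 channels, 4 kHz each, guard = 1 kHz
Channel bandwidth = 16 * 4 = 64 kHz
Guard bands = 15 gaps * 1 kHz = 15 kHz
Total = 64 + 15 = 79 kHz

79


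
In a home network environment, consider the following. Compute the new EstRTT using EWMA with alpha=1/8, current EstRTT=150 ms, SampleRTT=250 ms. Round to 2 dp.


Given: EstRTT = 150 ms, SampleRTT = 250 ms, alpha = 1/8
New EstRTT = (1 - alpha) * EstRTT + alpha * SampleRTT
(7/8) * 150 = 131.25
(1/8) * 250 = 31.25
New EstRTT = 131.25 + 31.25 = 162.5 ms -> 162.50 ms (2 dp)

162.50


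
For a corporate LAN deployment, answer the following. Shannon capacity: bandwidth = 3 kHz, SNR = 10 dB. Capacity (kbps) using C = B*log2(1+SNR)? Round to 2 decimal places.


Given: B = 3 kHz, SNR = 10 dB
SNR linear = 10^(10/10) = 10
1 + SNR = 11
log2(11) = 3.4594316186
C = 3 * 1000 * 3.4594316186 = 10378.2949 bps
C = 10.378295 kbps -> 10.38 kbps (2 dp)

10.38


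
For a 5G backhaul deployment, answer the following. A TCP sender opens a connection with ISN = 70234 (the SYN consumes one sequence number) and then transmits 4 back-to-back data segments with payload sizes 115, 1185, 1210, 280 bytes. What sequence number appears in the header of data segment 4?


The SYN occupies sequence number ISN = 70234, so the first data byte is ISN + 1 = 70235.
SEQ of data segment i = (ISN + 1) + sum of payload sizes of segments 1..i-1.
Segment 1: SEQ = 70235, payload = 115 bytes
Segment 2: SEQ = 70350, payload = 1185 bytes
Segment 3: SEQ = 71535, payload = 1210 bytes
Segment 4: SEQ = 72745, payload = 280 bytes
SEQ of segment 4 = 70235 + 115 + 1185 + 1210 = 72745

72745


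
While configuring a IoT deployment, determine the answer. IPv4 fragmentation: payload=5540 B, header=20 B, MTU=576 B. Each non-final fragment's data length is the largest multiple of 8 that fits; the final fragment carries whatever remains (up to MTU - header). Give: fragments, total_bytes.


Max data per non-final fragment = floor((MTU - header)/8)*8 = floor((576 - 20)/8)*8 = floor(556/8)*8 = 552 B
Final fragment needs no 8-byte alignment: it can carry up to MTU - header = 556 B
Non-final fragments needed = ceil((payload - 556) / 552) = ceil(4984/552) = ceil(9.0290) = 10
Number of fragments = 10 + 1 = 11
Fragment sizes (data): 10 * 552 B + 20 B (last, 20 <= 556 OK)
Total bytes sent = payload + n_frags * header = 5540 + 11*20 = 5540 + 220 = 5760 B

11, 5760


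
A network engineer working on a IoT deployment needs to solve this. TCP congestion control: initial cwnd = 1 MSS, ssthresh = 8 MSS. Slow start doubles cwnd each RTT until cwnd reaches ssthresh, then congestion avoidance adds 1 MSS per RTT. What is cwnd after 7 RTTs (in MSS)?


RTT 0: cwnd = 1 MSS (initial)
RTT 1: cwnd = 2 MSS (slow start, doubled)
RTT 2: cwnd = 4 MSS (slow start, doubled)
RTT 3: cwnd = 8 MSS (slow start, doubled)
RTT 4: cwnd = 9 MSS (congestion avoidance, +1)
RTT 5: cwnd = 10 MSS (congestion avoidance, +1)
RTT 6: cwnd = 11 MSS (congestion avoidance, +1)
RTT 7: cwnd = 12 MSS (congestion avoidance, +1)

12


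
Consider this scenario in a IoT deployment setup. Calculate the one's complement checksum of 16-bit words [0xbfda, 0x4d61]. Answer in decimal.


Given words: [0xbfda, 0x4d61]
Step 1: Sum all words
Raw sum = 49114 + 19809 = 68923
Step 2: Fold carry: (3387 + 1) = 3388
One's complement = ~3388 & 0xFFFF = 62147

62147


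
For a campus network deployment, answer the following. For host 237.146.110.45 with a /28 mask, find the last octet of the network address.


Given: IP = 237.146.110.45, prefix = /28
Subnet mask = 255.255.255.240
Last octet of IP: 45
Last octet of mask: 240
Network last octet = 45 AND 240 = 32

32


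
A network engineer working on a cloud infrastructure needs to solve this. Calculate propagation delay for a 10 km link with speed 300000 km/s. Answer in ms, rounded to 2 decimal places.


Given: distance = 10 km, speed = 300000 km/s
Delay = distance / speed = 10 / 300000 seconds
Delay in ms = 10 * 1000 / 300000
Delay = 0.0333 ms
Rounded to 2 dp = 0.03 ms

0.03


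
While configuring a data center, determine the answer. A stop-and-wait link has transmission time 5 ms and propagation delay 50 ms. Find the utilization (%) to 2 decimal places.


Given: Ttrans = 5 ms, Tprop = 50 ms
RTT = 2 * Tprop = 2 * 50 = 100 ms
U = Ttrans / (Ttrans + RTT)
U = 5 / (5 + 100)
U = 5 / 105 = 0.047619
U% = 4.76%

4.76


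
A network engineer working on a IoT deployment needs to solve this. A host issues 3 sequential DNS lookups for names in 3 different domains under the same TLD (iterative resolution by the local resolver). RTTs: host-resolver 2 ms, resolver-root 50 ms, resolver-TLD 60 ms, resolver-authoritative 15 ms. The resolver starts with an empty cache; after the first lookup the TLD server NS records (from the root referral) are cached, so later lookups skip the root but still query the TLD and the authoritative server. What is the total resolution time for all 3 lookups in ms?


Lookup 1 (cold cache): local + root + TLD + auth = 2 + 50 + 60 + 15 = 127 ms
Lookups 2..3 (TLD NS cached -> skip root; new domain -> still ask TLD and auth): local + TLD + auth = 2 + 60 + 15 = 77 ms each
Remaining 2 lookups: 2 * 77 = 154 ms
Total = 127 + 154 = 281 ms

281


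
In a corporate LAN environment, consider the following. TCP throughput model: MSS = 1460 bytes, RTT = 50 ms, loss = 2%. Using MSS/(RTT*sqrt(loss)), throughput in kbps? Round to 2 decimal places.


Given: MSS = 1460 bytes, RTT = 50 ms, loss = 2%
RTT in seconds = 50 / 1000 = 0.05
Loss rate = 2% = 0.02
sqrt(loss) = sqrt(0.02) = 0.141421356237
Throughput (bytes/s) = 1460 / (0.05 * 0.141421356237) = 206475.1801
Throughput (kbps) = 206475.1801 * 8 / 1000 = 1651.801441 -> 1651.80 kbps (2 dp)

1651.80


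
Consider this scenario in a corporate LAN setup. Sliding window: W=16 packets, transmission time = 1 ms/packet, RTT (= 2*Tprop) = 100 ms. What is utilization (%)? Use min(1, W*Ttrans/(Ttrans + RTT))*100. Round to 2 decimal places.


Given: W = 16, Ttrans = 1 ms, RTT = 100 ms (= 2 * Tprop, Tprop = 50 ms)
Cycle time = Ttrans + RTT = 1 + 100 = 101 ms (first packet sent until its ACK returns)
W * Ttrans = 16 * 1 = 16 ms of sending per cycle
W * Ttrans / (Ttrans + RTT) = 16 / 101 = 0.158416
U = min(1, 0.158416) = 0.158416
U% = 15.84%

15.84


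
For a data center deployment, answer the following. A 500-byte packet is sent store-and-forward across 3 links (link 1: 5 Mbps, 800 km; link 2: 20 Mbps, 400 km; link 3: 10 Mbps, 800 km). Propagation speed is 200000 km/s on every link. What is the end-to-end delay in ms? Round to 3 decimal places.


Packet = 500 bytes = 4000 bits. Store-and-forward: sum (t_trans + t_prop) per link.
Link 1: t_trans = 4000/(5*10^6) s = 0.8000 ms; t_prop = 800/200000 s = 4.0000 ms; subtotal = 4.8000 ms
Link 2: t_trans = 4000/(20*10^6) s = 0.2000 ms; t_prop = 400/200000 s = 2.0000 ms; subtotal = 2.2000 ms
Link 3: t_trans = 4000/(10*10^6) s = 0.4000 ms; t_prop = 800/200000 s = 4.0000 ms; subtotal = 4.4000 ms
End-to-end = 4.8000 + 2.2000 + 4.4000 = 11.4000 ms -> 11.400 ms (3 dp)

11.400


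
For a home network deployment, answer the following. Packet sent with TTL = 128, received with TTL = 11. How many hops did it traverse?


Given: initial TTL = 128, received TTL = 11
Hops = initial TTL - received TTL
Hops = 128 - 11 = 117

117


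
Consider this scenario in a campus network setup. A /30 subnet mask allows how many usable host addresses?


Given: subnet mask /30
Host bits = 32 - 30 = 2
Total addresses = 2^2 = 4
Usable hosts = 4 - 2 (network + broadcast) = 2

2


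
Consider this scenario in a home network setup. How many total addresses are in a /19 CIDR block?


Given: CIDR prefix /19
Host bits = 32 - 19 = 13
Total addresses = 2^13 = 8192

8192


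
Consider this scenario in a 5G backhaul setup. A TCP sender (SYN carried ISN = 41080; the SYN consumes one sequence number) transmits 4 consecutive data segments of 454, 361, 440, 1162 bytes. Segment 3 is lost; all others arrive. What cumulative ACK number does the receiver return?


SYN uses sequence number 41080; first data byte = ISN + 1 = 41081.
Segment 1: SEQ = 41081, len = 454 B, covers [41081, 41534]
Segment 2: SEQ = 41535, len = 361 B, covers [41535, 41895]
Segment 3: SEQ = 41896, len = 440 B, covers [41896, 42335] [LOST]
Segment 4: SEQ = 42336, len = 1162 B, covers [42336, 43497]
In-order data received: bytes [41081, 41895] (segments 1..2).
Segment 3 missing -> gap begins at byte 41896; later segments buffered out of order.
Cumulative ACK = next expected in-order byte = 41081 + 454 + 361 = 41896

41896


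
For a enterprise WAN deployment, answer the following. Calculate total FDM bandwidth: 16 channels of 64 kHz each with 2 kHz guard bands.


Given: 16 channels, 64 kHz each, guard = 2 kHz
Channel bandwidth = 16 * 64 = 1024 kHz
Guard bands = 15 gaps * 2 kHz = 30 kHz
Total = 1024 + 30 = 1054 kHz

1054


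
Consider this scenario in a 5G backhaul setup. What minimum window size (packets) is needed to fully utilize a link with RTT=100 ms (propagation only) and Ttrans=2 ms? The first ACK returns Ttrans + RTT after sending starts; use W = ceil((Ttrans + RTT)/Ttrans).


Given: Ttrans = 2 ms, RTT = 100 ms (= 2 * Tprop, Tprop = 50 ms)
Time until first ACK returns = Ttrans + RTT = 2 + 100 = 102 ms
Need W * Ttrans >= Ttrans + RTT  ->  W >= (Ttrans + RTT) / Ttrans
(Ttrans + RTT) / Ttrans = 102 / 2 = 51
W_min = ceil(51) = 51

51


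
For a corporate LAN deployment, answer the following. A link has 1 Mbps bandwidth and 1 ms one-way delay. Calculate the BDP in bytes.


Given: bandwidth = 1 Mbps, delay = 1 ms
BDP in bits = 1 * 10^6 * 1 / 1000
BDP in bits = 1000
BDP in bytes = 1000 / 8 = 125

125


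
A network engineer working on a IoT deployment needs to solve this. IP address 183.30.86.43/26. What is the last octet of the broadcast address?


Given: IP = 183.30.86.43, prefix = /26
Host bits = 32 - 26 = 6
Network last octet = 43 AND mask = 0
Host part size = 2^6 - 1 = 63
Broadcast last octet = 0 OR 63 = 63

63


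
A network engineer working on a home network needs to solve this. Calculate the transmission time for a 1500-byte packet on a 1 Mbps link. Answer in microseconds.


Given: packet = 1500 bytes, bandwidth = 1 Mbps
Packet in bits = 1500 * 8 = 12000 bits
Bandwidth = 1 * 10^6 = 1000000 bps
Time = 12000 / 1000000 seconds
Time in us = 12000 * 10^6 / 1000000 = 12000

12000


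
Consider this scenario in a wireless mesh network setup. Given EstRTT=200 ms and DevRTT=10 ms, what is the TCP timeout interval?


Given: EstRTT = 200 ms, DevRTT = 10 ms
Timeout = EstRTT + 4 * DevRTT
4 * DevRTT = 4 * 10 = 40
Timeout = 200 + 40 = 240 ms

240


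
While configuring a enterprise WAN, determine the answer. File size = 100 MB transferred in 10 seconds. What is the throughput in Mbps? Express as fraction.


Given: file = 100 MB, time = 10 s
File in Mb = 100 * 8 = 800 Mb
Throughput = 800 / 10 Mbps
Throughput = 80 Mbps

80


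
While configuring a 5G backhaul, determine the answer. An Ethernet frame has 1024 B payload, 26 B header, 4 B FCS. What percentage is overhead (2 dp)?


Given: payload = 1024 B, header = 26 B, trailer = 4 B
Overhead bytes = header + trailer = 26 + 4 = 30
Total frame = payload + overhead = 1024 + 30 = 1054
Overhead % = 30 / 1054 * 100 = 2.8463% -> 2.85% (2 dp)

2.85


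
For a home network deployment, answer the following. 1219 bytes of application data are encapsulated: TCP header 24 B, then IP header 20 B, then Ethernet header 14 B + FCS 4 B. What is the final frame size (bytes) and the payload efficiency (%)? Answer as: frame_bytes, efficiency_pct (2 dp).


TCP segment = 1219 + 24 = 1243 B
IP packet = 1243 + 20 = 1263 B
Ethernet frame = 1263 + 14 + 4 = 1281 B
Efficiency = app / frame = 1219 / 1281 = 0.951600 = 95.1600% -> 95.16% (2 dp)

1281, 95.16


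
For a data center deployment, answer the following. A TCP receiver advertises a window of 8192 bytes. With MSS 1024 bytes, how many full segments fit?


Given: RWND = 8192 bytes, MSS = 1024 bytes
Full segments = floor(RWND / MSS)
Full segments = floor(8192 / 1024)
Full segments = floor(8.0) = 8

8


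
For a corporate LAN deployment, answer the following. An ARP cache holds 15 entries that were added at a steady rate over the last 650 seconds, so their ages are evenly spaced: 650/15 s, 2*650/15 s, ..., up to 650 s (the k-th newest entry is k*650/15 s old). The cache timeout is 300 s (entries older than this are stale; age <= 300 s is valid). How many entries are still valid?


Ages are k * 650/15 s for k = 1..15 (spacing = 43.3333 s).
Entry k is valid iff k * 650/15 <= 300 iff k <= 15 * 300 / 650 = 6.9231
n_valid = floor(6.9231) = 6
(n_stale = 15 - 6 = 9)

6


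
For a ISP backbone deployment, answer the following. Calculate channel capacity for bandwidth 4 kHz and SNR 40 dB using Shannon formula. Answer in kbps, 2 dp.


Given: B = 4 kHz, SNR = 40 dB
SNR linear = 10^(40/10) = 10000
1 + SNR = 10001
log2(10001) = 13.2878566418
C = 4 * 1000 * 13.2878566418 = 53151.4266 bps
C = 53.151427 kbps -> 53.15 kbps (2 dp)

53.15


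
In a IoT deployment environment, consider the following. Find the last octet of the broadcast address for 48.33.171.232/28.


Given: IP = 48.33.171.232, prefix = /28
Host bits = 32 - 28 = 4
Network last octet = 232 AND mask = 224
Host part size = 2^4 - 1 = 15
Broadcast last octet = 224 OR 15 = 239

239


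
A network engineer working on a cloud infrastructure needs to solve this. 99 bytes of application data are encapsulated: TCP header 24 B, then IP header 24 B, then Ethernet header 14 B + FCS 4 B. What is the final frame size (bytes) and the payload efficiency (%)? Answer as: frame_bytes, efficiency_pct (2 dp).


TCP segment = 99 + 24 = 123 B
IP packet = 123 + 24 = 147 B
Ethernet frame = 147 + 14 + 4 = 165 B
Efficiency = app / frame = 99 / 165 = 0.600000 = 60.0000% -> 60.00% (2 dp)

165, 60.00


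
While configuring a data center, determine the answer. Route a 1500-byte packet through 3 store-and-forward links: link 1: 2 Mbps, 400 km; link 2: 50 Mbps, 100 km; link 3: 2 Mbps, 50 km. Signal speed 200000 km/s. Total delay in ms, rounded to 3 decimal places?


Packet = 1500 bytes = 12000 bits. Store-and-forward: sum (t_trans + t_prop) per link.
Link 1: t_trans = 12000/(2*10^6) s = 6.0000 ms; t_prop = 400/200000 s = 2.0000 ms; subtotal = 8.0000 ms
Link 2: t_trans = 12000/(50*10^6) s = 0.2400 ms; t_prop = 100/200000 s = 0.5000 ms; subtotal = 0.7400 ms
Link 3: t_trans = 12000/(2*10^6) s = 6.0000 ms; t_prop = 50/200000 s = 0.2500 ms; subtotal = 6.2500 ms
End-to-end = 8.0000 + 0.7400 + 6.2500 = 14.9900 ms -> 14.990 ms (3 dp)

14.990


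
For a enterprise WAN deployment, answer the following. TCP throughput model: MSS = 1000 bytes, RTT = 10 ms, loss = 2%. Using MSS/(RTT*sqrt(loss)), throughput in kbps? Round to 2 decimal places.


Given: MSS = 1000 bytes, RTT = 10 ms, loss = 2%
RTT in seconds = 10 / 1000 = 0.01
Loss rate = 2% = 0.02
sqrt(loss) = sqrt(0.02) = 0.141421356237
Throughput (bytes/s) = 1000 / (0.01 * 0.141421356237) = 707106.7812
Throughput (kbps) = 707106.7812 * 8 / 1000 = 5656.854249 -> 5656.85 kbps (2 dp)

5656.85


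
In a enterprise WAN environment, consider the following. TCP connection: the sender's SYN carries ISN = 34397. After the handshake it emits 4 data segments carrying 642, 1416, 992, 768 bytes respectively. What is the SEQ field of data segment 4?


The SYN occupies sequence number ISN = 34397, so the first data byte is ISN + 1 = 34398.
SEQ of data segment i = (ISN + 1) + sum of payload sizes of segments 1..i-1.
Segment 1: SEQ = 34398, payload = 642 bytes
Segment 2: SEQ = 35040, payload = 1416 bytes
Segment 3: SEQ = 36456, payload = 992 bytes
Segment 4: SEQ = 37448, payload = 768 bytes
SEQ of segment 4 = 34398 + 642 + 1416 + 992 = 37448

37448


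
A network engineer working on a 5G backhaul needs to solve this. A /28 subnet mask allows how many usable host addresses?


Given: subnet mask /28
Host bits = 32 - 28 = 4
Total addresses = 2^4 = 16
Usable hosts = 16 - 2 (network + broadcast) = 14

14


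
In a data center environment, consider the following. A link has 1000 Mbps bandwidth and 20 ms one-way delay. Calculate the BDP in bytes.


Given: bandwidth = 1000 Mbps, delay = 20 ms
BDP in bits = 1000 * 10^6 * 20 / 1000
BDP in bits = 20000000
BDP in bytes = 20000000 / 8 = 2500000

2500000


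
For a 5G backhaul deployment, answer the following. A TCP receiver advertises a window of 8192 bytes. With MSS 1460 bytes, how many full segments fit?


Given: RWND = 8192 bytes, MSS = 1460 bytes
Full segments = floor(RWND / MSS)
Full segments = floor(8192 / 1460)
Full segments = floor(5.611) = 5

5


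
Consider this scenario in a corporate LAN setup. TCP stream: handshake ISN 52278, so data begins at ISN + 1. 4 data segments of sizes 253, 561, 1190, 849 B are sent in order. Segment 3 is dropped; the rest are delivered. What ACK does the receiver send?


SYN uses sequence number 52278; first data byte = ISN + 1 = 52279.
Segment 1: SEQ = 52279, len = 253 B, covers [52279, 52531]
Segment 2: SEQ = 52532, len = 561 B, covers [52532, 53092]
Segment 3: SEQ = 53093, len = 1190 B, covers [53093, 54282] [LOST]
Segment 4: SEQ = 54283, len = 849 B, covers [54283, 55131]
In-order data received: bytes [52279, 53092] (segments 1..2).
Segment 3 missing -> gap begins at byte 53093; later segments buffered out of order.
Cumulative ACK = next expected in-order byte = 52279 + 253 + 561 = 53093

53093


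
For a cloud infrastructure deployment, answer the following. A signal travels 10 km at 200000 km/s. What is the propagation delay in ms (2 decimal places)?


Given: distance = 10 km, speed = 200000 km/s
Delay = distance / speed = 10 / 200000 seconds
Delay in ms = 10 * 1000 / 200000
Delay = 0.0500 ms
Rounded to 2 dp = 0.05 ms

0.05


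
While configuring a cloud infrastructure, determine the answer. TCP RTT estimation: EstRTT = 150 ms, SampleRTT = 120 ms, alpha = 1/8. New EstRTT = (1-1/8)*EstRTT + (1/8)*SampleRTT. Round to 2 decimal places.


Given: EstRTT = 150 ms, SampleRTT = 120 ms, alpha = 1/8
New EstRTT = (1 - alpha) * EstRTT + alpha * SampleRTT
(7/8) * 150 = 131.25
(1/8) * 120 = 15
New EstRTT = 131.25 + 15 = 146.25 ms -> 146.25 ms (2 dp)

146.25


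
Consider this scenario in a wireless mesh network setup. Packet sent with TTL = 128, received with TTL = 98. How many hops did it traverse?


Given: initial TTL = 128, received TTL = 98
Hops = initial TTL - received TTL
Hops = 128 - 98 = 30

30


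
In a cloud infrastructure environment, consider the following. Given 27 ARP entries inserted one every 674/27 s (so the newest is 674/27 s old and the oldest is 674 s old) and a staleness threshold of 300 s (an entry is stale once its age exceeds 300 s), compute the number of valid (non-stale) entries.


Ages are k * 674/27 s for k = 1..27 (spacing = 24.9630 s).
Entry k is valid iff k * 674/27 <= 300 iff k <= 27 * 300 / 674 = 12.0178
n_valid = floor(12.0178) = 12
(n_stale = 27 - 12 = 15)

12
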